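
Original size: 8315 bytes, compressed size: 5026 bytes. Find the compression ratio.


Ratio = original / compressed = 8315 / 5026 = 1.6544

1.6544


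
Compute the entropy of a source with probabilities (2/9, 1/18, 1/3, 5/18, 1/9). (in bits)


H = -sum(p_i * log2(p_i)). Terms: -(2/9)*log2(2/9) = 0.482206; -(1/18)*log2(1/18) = 0.231663; -(1/3)*log2(1/3) = 0.528321; -(5/18)*log2(5/18) = 0.513332; -(1/9)*log2(1/9) = 0.352214. H = 0.482206 + 0.231663 + 0.528321 + 0.513332 + 0.352214 = 2.1077

2.1077 bits


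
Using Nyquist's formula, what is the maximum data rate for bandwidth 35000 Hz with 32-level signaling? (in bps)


Rate = 2 * B * log2(M) = 2 * 35000 * 5.0 = 350000.0

350000.0 bps


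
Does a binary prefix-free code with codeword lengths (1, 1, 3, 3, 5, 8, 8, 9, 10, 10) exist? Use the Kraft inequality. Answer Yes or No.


Kraft sum = sum(2^(-l_i)) = 1.293, need <= 1. Result: violated (a binary prefix-free code with these lengths cannot exist)

No


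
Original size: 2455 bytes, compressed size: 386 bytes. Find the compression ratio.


Ratio = original / compressed = 2455 / 386 = 6.3601

6.3601


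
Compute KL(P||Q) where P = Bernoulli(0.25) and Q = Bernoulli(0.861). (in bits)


KL = p*log2(p/q) + (1-p)*log2((1-p)/(1-q)) = 0.25*log2(0.25/0.861) + 0.75*log2(0.75/0.139) = 1.3778

1.3778 bits


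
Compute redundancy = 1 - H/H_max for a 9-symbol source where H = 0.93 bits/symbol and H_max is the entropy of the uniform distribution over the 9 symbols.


H_max = log2(K) = log2(9) = 3.1699 bits/symbol. Redundancy = 1 - H/H_max = 1 - 0.93/3.1699 = 1 - 0.2934 = 0.7066

0.7066


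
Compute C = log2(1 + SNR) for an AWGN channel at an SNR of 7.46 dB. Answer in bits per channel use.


SNR_linear = 10^(7.46/10) = 5.5719; C = log2(1 + SNR_linear) = log2(1 + 5.5719) = 2.7163

2.7163 bits/channel use


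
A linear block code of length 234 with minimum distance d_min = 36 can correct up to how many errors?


Correction capability = floor((d-1)/2) = floor((36-1)/2) = 17

17 errors


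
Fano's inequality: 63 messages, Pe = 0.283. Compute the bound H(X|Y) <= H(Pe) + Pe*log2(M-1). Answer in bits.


H(Pe) = -Pe*log2(Pe) - (1-Pe)*log2(1-Pe) = -0.283*log2(0.283) - 0.717*log2(0.717) = 0.515379 + 0.344128 = 0.8595. Pe*log2(M-1) = 0.283*log2(62) = 1.685038. Bound = H(Pe) + Pe*log2(M-1) = 0.515379 + 0.344128 + 1.685038 = 2.5445

2.5445 bits


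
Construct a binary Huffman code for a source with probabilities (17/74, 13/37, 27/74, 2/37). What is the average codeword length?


Huffman construction (repeatedly merge the two least-probable nodes; each merge adds 1 bit to every symbol beneath it): 2/37 + 17/74 = 21/74; 21/74 + 13/37 = 47/74; 27/74 + 47/74 = 1. Resulting codeword lengths (in the order the probabilities were given): (3, 2, 1, 3). L_avg = sum(p_i * l_i) = 17/74*3 + 13/37*2 + 27/74*1 + 2/37*3 = 71/37 = 1.9189

1.9189 bits


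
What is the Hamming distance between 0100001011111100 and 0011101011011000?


Count differing positions: . ^ ^ ^ ^ . . . . . ^ . . ^ . . = 6 differences

6


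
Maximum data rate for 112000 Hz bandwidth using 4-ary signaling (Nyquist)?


Rate = 2 * B * log2(M) = 2 * 112000 * 2.0 = 448000.0

448000.0 bps


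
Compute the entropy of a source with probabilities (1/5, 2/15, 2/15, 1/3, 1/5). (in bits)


H = -sum(p_i * log2(p_i)). Terms: -(1/5)*log2(1/5) = 0.464386; -(2/15)*log2(2/15) = 0.387585; -(2/15)*log2(2/15) = 0.387585; -(1/3)*log2(1/3) = 0.528321; -(1/5)*log2(1/5) = 0.464386. H = 0.464386 + 0.387585 + 0.387585 + 0.528321 + 0.464386 = 2.2323

2.2323 bits


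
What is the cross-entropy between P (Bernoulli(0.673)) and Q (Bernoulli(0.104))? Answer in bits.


H(P,Q) = -p*log2(q) - (1-p)*log2(1-q). -0.673*log2(0.104) = 2.197577; -0.327*log2(0.896) = 0.051806. H(P,Q) = 2.197577 + 0.051806 = 2.2494

2.2494 bits


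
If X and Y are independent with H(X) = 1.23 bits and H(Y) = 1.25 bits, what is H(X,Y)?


For independent variables, H(X,Y) = H(X) + H(Y) = 1.23 + 1.25 = 2.48

2.48 bits


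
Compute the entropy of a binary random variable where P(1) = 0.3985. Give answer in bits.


H = -p*log2(p) - (1-p)*log2(1-p). -0.3985*log2(0.3985) = 0.528948; -0.6015*log2(0.6015) = 0.441118. H = 0.528948 + 0.441118 = 0.9701

0.9701 bits


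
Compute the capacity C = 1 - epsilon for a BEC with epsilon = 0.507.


C = 1 - epsilon = 1 - 0.507 = 0.493

0.493 bits


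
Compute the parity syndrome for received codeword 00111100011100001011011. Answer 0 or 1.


Syndrome = XOR of all bits = 0 XOR 0 XOR 1 XOR 1 XOR 1 XOR 1 XOR 0 XOR 0 XOR 0 XOR 1 XOR 1 XOR 1 XOR 0 XOR 0 XOR 0 XOR 0 XOR 1 XOR 0 XOR 1 XOR 1 XOR 0 XOR 1 XOR 1 = 0

0


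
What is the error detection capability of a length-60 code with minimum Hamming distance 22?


Detection capability = d_min - 1 = 22 - 1 = 21

21 errors


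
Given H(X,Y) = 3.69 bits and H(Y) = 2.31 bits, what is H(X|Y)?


H(X|Y) = H(X,Y) - H(Y) = 3.69 - 2.31 = 1.38

1.38 bits


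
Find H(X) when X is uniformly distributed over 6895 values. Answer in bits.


H = log2(n) = log2(6895) = 12.7513

12.7513 bits


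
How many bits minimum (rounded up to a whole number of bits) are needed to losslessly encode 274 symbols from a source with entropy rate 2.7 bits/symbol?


Minimum bits >= n * H = 274 * 2.7 = 739.8, rounded up to a whole number of bits = 740

740 bits


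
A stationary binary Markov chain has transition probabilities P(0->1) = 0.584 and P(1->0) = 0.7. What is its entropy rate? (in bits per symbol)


Stationary distribution: pi_0 = p10/(p01+p10) = 0.5452, pi_1 = 0.4548. Entropy rate H' = pi_0*H(p01) + pi_1*H(p10) = 0.5452*0.9795 + 0.4548*0.8813 = 0.9349

0.9349 bits/symbol


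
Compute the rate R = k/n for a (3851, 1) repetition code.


Rate = k/n = 1/3851

1/3851


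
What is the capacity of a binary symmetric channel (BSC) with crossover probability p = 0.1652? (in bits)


H(p) = -p*log2(p) - (1-p)*log2(1-p) = -0.1652*log2(0.1652) - 0.8348*log2(0.8348) = 0.429142 + 0.217463 = 0.6466. C = 1 - H(p) = 1 - 0.6466 = 0.3534

0.3534 bits


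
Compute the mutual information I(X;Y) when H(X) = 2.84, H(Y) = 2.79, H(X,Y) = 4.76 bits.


I(X;Y) = H(X) + H(Y) - H(X,Y) = 2.84 + 2.79 - 4.76 = 0.87

0.87 bits


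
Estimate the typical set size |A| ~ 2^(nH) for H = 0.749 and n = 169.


log2|A_typical| = nH = 169 * 0.749 = 126.581, so |A_typical| ~ 2^126.581 = 1.273e+38

1.273e+38


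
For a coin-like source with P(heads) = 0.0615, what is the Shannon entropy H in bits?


H = -p*log2(p) - (1-p)*log2(1-p). -0.0615*log2(0.0615) = 0.247431; -0.9385*log2(0.9385) = 0.085940. H = 0.247431 + 0.085940 = 0.3334

0.3334 bits


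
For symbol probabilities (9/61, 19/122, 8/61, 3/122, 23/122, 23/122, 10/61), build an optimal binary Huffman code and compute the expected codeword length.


Huffman construction (repeatedly merge the two least-probable nodes; each merge adds 1 bit to every symbol beneath it): 3/122 + 8/61 = 19/122; 9/61 + 19/122 = 37/122; 19/122 + 10/61 = 39/122; 23/122 + 23/122 = 23/61; 37/122 + 39/122 = 38/61; 23/61 + 38/61 = 1. Resulting codeword lengths (in the order the probabilities were given): (3, 3, 4, 4, 2, 2, 3). L_avg = sum(p_i * l_i) = 9/61*3 + 19/122*3 + 8/61*4 + 3/122*4 + 23/122*2 + 23/122*2 + 10/61*3 = 339/122 = 2.7787

2.7787 bits


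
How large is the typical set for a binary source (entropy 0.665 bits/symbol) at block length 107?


log2|A_typical| = nH = 107 * 0.665 = 71.155, so |A_typical| ~ 2^71.155 = 2.629e+21

2.629e+21


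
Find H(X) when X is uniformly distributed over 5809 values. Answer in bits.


H = log2(n) = log2(5809) = 12.5041

12.5041 bits


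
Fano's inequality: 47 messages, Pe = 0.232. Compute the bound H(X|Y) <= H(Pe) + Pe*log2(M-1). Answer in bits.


H(Pe) = -Pe*log2(Pe) - (1-Pe)*log2(1-Pe) = -0.232*log2(0.232) - 0.768*log2(0.768) = 0.489010 + 0.292471 = 0.7815. Pe*log2(M-1) = 0.232*log2(46) = 1.281466. Bound = H(Pe) + Pe*log2(M-1) = 0.489010 + 0.292471 + 1.281466 = 2.0629

2.0629 bits


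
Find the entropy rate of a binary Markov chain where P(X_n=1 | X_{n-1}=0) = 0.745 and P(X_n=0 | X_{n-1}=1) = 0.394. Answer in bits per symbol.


Stationary distribution: pi_0 = p10/(p01+p10) = 0.3459, pi_1 = 0.6541. Entropy rate H' = pi_0*H(p01) + pi_1*H(p10) = 0.3459*0.8191 + 0.6541*0.9673 = 0.9161

0.9161 bits/symbol


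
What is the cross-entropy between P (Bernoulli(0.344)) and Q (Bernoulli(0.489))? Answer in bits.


H(P,Q) = -p*log2(q) - (1-p)*log2(1-q). -0.344*log2(0.489) = 0.355040; -0.656*log2(0.511) = 0.635405. H(P,Q) = 0.355040 + 0.635405 = 0.9904

0.9904 bits


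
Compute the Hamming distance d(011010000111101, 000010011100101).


Count differing positions: . ^ ^ . . . . ^ ^ . ^ ^ . . . = 6 differences

6


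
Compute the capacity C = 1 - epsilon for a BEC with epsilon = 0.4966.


C = 1 - epsilon = 1 - 0.4966 = 0.5034

0.5034 bits


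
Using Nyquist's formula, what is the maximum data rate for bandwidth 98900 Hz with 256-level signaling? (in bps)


Rate = 2 * B * log2(M) = 2 * 98900 * 8.0 = 1582400.0

1582400.0 bps


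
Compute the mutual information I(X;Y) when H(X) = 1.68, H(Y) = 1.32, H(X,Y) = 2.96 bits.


I(X;Y) = H(X) + H(Y) - H(X,Y) = 1.68 + 1.32 - 2.96 = 0.04

0.04 bits


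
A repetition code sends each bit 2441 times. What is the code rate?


Rate = k/n = 1/2441

1/2441


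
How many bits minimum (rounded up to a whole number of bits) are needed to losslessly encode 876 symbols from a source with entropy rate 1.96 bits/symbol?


Minimum bits >= n * H = 876 * 1.96 = 1716.96, rounded up to a whole number of bits = 1717

1717 bits


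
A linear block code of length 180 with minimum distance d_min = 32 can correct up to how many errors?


Correction capability = floor((d-1)/2) = floor((32-1)/2) = 15

15 errors


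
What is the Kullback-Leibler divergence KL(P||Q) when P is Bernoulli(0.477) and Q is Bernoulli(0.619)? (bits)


KL = p*log2(p/q) + (1-p)*log2((1-p)/(1-q)) = 0.477*log2(0.477/0.619) + 0.523*log2(0.523/0.381) = 0.0597

0.0597 bits


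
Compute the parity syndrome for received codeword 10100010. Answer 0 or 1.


Syndrome = XOR of all bits = 1 XOR 0 XOR 1 XOR 0 XOR 0 XOR 0 XOR 1 XOR 0 = 1

1


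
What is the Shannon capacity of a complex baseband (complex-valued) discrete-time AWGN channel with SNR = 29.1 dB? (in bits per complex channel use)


SNR_linear = 10^(29.1/10) = 812.8305; C = log2(1 + SNR_linear) = log2(1 + 812.8305) = 9.6686

9.6686 bits/channel use


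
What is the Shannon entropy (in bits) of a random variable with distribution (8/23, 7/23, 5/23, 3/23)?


H = -sum(p_i * log2(p_i)). Terms: -(8/23)*log2(8/23) = 0.529935; -(7/23)*log2(7/23) = 0.522324; -(5/23)*log2(5/23) = 0.478616; -(3/23)*log2(3/23) = 0.383296. H = 0.529935 + 0.522324 + 0.478616 + 0.383296 = 1.9142

1.9142 bits


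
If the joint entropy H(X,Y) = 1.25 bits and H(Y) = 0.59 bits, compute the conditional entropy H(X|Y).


H(X|Y) = H(X,Y) - H(Y) = 1.25 - 0.59 = 0.66

0.66 bits


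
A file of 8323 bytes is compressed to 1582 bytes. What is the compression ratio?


Ratio = original / compressed = 8323 / 1582 = 5.2611

5.2611


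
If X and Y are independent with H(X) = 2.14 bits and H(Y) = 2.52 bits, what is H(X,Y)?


For independent variables, H(X,Y) = H(X) + H(Y) = 2.14 + 2.52 = 4.66

4.66 bits


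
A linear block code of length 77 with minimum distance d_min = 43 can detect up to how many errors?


Detection capability = d_min - 1 = 43 - 1 = 42

42 errors


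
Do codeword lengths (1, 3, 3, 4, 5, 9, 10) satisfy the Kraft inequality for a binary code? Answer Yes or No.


Kraft sum = sum(2^(-l_i)) = 0.8467, need <= 1. Result: satisfied (a binary prefix-free code with these lengths exists)

Yes


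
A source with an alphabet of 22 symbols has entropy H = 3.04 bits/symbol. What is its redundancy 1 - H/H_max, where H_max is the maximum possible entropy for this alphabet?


H_max = log2(K) = log2(22) = 4.4594 bits/symbol. Redundancy = 1 - H/H_max = 1 - 3.04/4.4594 = 1 - 0.6817 = 0.3183

0.3183


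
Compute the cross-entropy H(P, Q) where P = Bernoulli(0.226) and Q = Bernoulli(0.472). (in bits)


H(P,Q) = -p*log2(q) - (1-p)*log2(1-q). -0.226*log2(0.472) = 0.244790; -0.774*log2(0.528) = 0.713156. H(P,Q) = 0.244790 + 0.713156 = 0.9579

0.9579 bits


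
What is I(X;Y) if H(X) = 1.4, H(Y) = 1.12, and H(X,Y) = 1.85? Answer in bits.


I(X;Y) = H(X) + H(Y) - H(X,Y) = 1.4 + 1.12 - 1.85 = 0.67

0.67 bits


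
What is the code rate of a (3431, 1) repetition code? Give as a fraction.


Rate = k/n = 1/3431

1/3431


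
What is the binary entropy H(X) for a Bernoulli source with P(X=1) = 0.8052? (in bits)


H = -p*log2(p) - (1-p)*log2(1-p). -0.8052*log2(0.8052) = 0.251690; -0.1948*log2(0.1948) = 0.459715. H = 0.251690 + 0.459715 = 0.7114

0.7114 bits


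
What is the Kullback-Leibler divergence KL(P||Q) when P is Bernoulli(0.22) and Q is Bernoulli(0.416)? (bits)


KL = p*log2(p/q) + (1-p)*log2((1-p)/(1-q)) = 0.22*log2(0.22/0.416) + 0.78*log2(0.78/0.584) = 0.1235

0.1235 bits


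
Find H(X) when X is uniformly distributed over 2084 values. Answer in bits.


H = log2(n) = log2(2084) = 11.0251

11.0251 bits


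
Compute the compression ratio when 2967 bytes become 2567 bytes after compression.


Ratio = original / compressed = 2967 / 2567 = 1.1558

1.1558


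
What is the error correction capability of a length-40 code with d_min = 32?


Correction capability = floor((d-1)/2) = floor((32-1)/2) = 15

15 errors


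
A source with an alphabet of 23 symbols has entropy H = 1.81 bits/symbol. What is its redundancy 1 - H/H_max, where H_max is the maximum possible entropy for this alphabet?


H_max = log2(K) = log2(23) = 4.5236 bits/symbol. Redundancy = 1 - H/H_max = 1 - 1.81/4.5236 = 1 - 0.4001 = 0.5999

0.5999


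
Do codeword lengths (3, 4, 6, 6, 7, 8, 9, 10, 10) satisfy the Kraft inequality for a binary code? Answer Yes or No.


Kraft sum = sum(2^(-l_i)) = 0.2344, need <= 1. Result: satisfied (a binary prefix-free code with these lengths exists)

Yes


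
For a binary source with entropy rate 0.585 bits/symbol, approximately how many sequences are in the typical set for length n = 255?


log2|A_typical| = nH = 255 * 0.585 = 149.175, so |A_typical| ~ 2^149.175 = 8.057e+44

8.057e+44


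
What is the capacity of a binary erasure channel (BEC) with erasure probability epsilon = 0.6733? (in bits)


C = 1 - epsilon = 1 - 0.6733 = 0.3267

0.3267 bits


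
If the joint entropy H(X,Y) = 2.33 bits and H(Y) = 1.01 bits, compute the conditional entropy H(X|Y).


H(X|Y) = H(X,Y) - H(Y) = 2.33 - 1.01 = 1.32

1.32 bits


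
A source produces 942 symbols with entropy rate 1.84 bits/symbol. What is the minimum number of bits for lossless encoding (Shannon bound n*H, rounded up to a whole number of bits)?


Minimum bits >= n * H = 942 * 1.84 = 1733.28, rounded up to a whole number of bits = 1734

1734 bits


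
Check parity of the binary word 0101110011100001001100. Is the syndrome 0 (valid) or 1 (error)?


Syndrome = XOR of all bits = 0 XOR 1 XOR 0 XOR 1 XOR 1 XOR 1 XOR 0 XOR 0 XOR 1 XOR 1 XOR 1 XOR 0 XOR 0 XOR 0 XOR 0 XOR 1 XOR 0 XOR 0 XOR 1 XOR 1 XOR 0 XOR 0 = 0

0


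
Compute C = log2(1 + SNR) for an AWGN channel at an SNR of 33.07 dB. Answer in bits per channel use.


SNR_linear = 10^(33.07/10) = 2027.6827; C = log2(1 + SNR_linear) = log2(1 + 2027.6827) = 10.9863

10.9863 bits/channel use


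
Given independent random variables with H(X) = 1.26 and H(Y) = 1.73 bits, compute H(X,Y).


For independent variables, H(X,Y) = H(X) + H(Y) = 1.26 + 1.73 = 2.99

2.99 bits


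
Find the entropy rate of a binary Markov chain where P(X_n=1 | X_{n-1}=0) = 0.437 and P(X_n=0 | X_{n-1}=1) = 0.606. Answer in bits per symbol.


Stationary distribution: pi_0 = p10/(p01+p10) = 0.581, pi_1 = 0.419. Entropy rate H' = pi_0*H(p01) + pi_1*H(p10) = 0.581*0.9885 + 0.419*0.9673 = 0.9796

0.9796 bits/symbol


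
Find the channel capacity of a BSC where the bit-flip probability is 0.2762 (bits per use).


H(p) = -p*log2(p) - (1-p)*log2(1-p) = -0.2762*log2(0.2762) - 0.7238*log2(0.7238) = 0.512687 + 0.337535 = 0.8502. C = 1 - H(p) = 1 - 0.8502 = 0.1498

0.1498 bits


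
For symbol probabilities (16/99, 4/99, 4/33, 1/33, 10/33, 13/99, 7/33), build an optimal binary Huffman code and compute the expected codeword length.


Huffman construction (repeatedly merge the two least-probable nodes; each merge adds 1 bit to every symbol beneath it): 1/33 + 4/99 = 7/99; 7/99 + 4/33 = 19/99; 13/99 + 16/99 = 29/99; 19/99 + 7/33 = 40/99; 29/99 + 10/33 = 59/99; 40/99 + 59/99 = 1. Resulting codeword lengths (in the order the probabilities were given): (3, 4, 3, 4, 2, 3, 2). L_avg = sum(p_i * l_i) = 16/99*3 + 4/99*4 + 4/33*3 + 1/33*4 + 10/33*2 + 13/99*3 + 7/33*2 = 23/9 = 2.5556

2.5556 bits


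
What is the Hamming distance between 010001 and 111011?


Count differing positions: ^ . ^ . ^ . = 3 differences

3


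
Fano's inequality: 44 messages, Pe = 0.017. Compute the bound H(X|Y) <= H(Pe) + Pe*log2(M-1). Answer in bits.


H(Pe) = -Pe*log2(Pe) - (1-Pe)*log2(1-Pe) = -0.017*log2(0.017) - 0.983*log2(0.983) = 0.099931 + 0.024316 = 0.1242. Pe*log2(M-1) = 0.017*log2(43) = 0.092247. Bound = H(Pe) + Pe*log2(M-1) = 0.099931 + 0.024316 + 0.092247 = 0.2165

0.2165 bits


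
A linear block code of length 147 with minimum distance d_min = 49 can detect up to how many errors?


Detection capability = d_min - 1 = 49 - 1 = 48

48 errors


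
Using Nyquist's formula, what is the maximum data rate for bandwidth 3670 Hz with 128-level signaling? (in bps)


Rate = 2 * B * log2(M) = 2 * 3670 * 7.0 = 51380.0

51380.0 bps


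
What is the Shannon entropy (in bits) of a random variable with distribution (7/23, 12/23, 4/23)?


H = -sum(p_i * log2(p_i)). Terms: -(7/23)*log2(7/23) = 0.522324; -(12/23)*log2(12/23) = 0.489704; -(4/23)*log2(4/23) = 0.438880. H = 0.522324 + 0.489704 + 0.438880 = 1.4509

1.4509 bits


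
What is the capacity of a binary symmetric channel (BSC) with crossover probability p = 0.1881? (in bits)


H(p) = -p*log2(p) - (1-p)*log2(1-p) = -0.1881*log2(0.1881) - 0.8119*log2(0.8119) = 0.453402 + 0.244078 = 0.6975. C = 1 - H(p) = 1 - 0.6975 = 0.3025

0.3025 bits


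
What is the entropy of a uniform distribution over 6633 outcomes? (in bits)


H = log2(n) = log2(6633) = 12.6954

12.6954 bits


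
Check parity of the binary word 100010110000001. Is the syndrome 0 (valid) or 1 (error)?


Syndrome = XOR of all bits = 1 XOR 0 XOR 0 XOR 0 XOR 1 XOR 0 XOR 1 XOR 1 XOR 0 XOR 0 XOR 0 XOR 0 XOR 0 XOR 0 XOR 1 = 1

1


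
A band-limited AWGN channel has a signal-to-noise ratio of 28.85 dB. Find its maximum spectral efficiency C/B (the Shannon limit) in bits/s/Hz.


SNR_linear = 10^(28.85/10) = 767.3615; C/B = log2(1 + SNR_linear) = log2(1 + 767.3615) = 9.5856

9.5856 bits/s/Hz


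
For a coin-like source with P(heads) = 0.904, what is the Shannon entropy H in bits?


H = -p*log2(p) - (1-p)*log2(1-p). -0.904*log2(0.904) = 0.131627; -0.096*log2(0.096) = 0.324559. H = 0.131627 + 0.324559 = 0.4562

0.4562 bits


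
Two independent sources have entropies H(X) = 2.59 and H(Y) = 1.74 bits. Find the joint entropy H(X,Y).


For independent variables, H(X,Y) = H(X) + H(Y) = 2.59 + 1.74 = 4.33

4.33 bits


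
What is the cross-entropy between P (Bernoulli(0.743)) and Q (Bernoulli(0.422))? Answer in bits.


H(P,Q) = -p*log2(q) - (1-p)*log2(1-q). -0.743*log2(0.422) = 0.924801; -0.257*log2(0.578) = 0.203251. H(P,Q) = 0.924801 + 0.203251 = 1.1281

1.1281 bits


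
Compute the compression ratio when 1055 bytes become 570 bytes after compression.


Ratio = original / compressed = 1055 / 570 = 1.8509

1.8509


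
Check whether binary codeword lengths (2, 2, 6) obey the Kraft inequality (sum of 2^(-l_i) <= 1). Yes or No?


Kraft sum = sum(2^(-l_i)) = 0.5156, need <= 1. Result: satisfied (a binary prefix-free code with these lengths exists)

Yes


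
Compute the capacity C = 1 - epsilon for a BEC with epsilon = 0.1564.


C = 1 - epsilon = 1 - 0.1564 = 0.8436

0.8436 bits


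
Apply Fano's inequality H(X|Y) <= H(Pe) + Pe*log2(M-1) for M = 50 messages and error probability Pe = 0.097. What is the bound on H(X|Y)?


H(Pe) = -Pe*log2(Pe) - (1-Pe)*log2(1-Pe) = -0.097*log2(0.097) - 0.903*log2(0.903) = 0.326490 + 0.132924 = 0.4594. Pe*log2(M-1) = 0.097*log2(49) = 0.544627. Bound = H(Pe) + Pe*log2(M-1) = 0.326490 + 0.132924 + 0.544627 = 1.004

1.004 bits


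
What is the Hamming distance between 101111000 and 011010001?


Count differing positions: ^ ^ . ^ . ^ . . ^ = 5 differences

5


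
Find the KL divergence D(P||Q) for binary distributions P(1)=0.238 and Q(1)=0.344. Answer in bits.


KL = p*log2(p/q) + (1-p)*log2((1-p)/(1-q)) = 0.238*log2(0.238/0.344) + 0.762*log2(0.762/0.656) = 0.0382

0.0382 bits


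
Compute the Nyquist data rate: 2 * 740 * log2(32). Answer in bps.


Rate = 2 * B * log2(M) = 2 * 740 * 5.0 = 7400.0

7400.0 bps


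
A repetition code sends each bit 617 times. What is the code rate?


Rate = k/n = 1/617

1/617


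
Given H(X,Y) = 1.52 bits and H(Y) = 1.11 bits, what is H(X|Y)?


H(X|Y) = H(X,Y) - H(Y) = 1.52 - 1.11 = 0.41

0.41 bits


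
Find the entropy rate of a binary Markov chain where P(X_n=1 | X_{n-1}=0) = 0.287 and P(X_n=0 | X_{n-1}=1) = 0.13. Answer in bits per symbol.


Stationary distribution: pi_0 = p10/(p01+p10) = 0.3118, pi_1 = 0.6882. Entropy rate H' = pi_0*H(p01) + pi_1*H(p10) = 0.3118*0.8648 + 0.6882*0.5574 = 0.6533

0.6533 bits/symbol


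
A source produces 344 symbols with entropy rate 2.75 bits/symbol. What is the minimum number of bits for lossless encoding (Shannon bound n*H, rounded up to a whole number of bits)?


Minimum bits >= n * H = 344 * 2.75 = 946.0, rounded up to a whole number of bits = 946

946 bits


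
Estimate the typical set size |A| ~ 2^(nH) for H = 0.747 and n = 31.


log2|A_typical| = nH = 31 * 0.747 = 23.157, so |A_typical| ~ 2^23.157 = 9.353e+06

9.353e+06


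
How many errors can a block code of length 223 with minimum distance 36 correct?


Correction capability = floor((d-1)/2) = floor((36-1)/2) = 17

17 errors


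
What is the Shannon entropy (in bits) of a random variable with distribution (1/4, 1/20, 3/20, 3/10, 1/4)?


H = -sum(p_i * log2(p_i)). Terms: -(1/4)*log2(1/4) = 0.500000; -(1/20)*log2(1/20) = 0.216096; -(3/20)*log2(3/20) = 0.410545; -(3/10)*log2(3/10) = 0.521090; -(1/4)*log2(1/4) = 0.500000. H = 0.500000 + 0.216096 + 0.410545 + 0.521090 + 0.500000 = 2.1477

2.1477 bits


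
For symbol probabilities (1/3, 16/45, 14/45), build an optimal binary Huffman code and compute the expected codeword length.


Huffman construction (repeatedly merge the two least-probable nodes; each merge adds 1 bit to every symbol beneath it): 14/45 + 1/3 = 29/45; 16/45 + 29/45 = 1. Resulting codeword lengths (in the order the probabilities were given): (2, 1, 2). L_avg = sum(p_i * l_i) = 1/3*2 + 16/45*1 + 14/45*2 = 74/45 = 1.6444

1.6444 bits


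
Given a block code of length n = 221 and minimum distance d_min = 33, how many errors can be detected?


Detection capability = d_min - 1 = 33 - 1 = 32

32 errors


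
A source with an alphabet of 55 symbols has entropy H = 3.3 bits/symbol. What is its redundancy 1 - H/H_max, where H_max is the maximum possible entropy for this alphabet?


H_max = log2(K) = log2(55) = 5.7814 bits/symbol. Redundancy = 1 - H/H_max = 1 - 3.3/5.7814 = 1 - 0.5708 = 0.4292

0.4292


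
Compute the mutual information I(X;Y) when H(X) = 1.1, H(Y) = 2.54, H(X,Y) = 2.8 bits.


I(X;Y) = H(X) + H(Y) - H(X,Y) = 1.1 + 2.54 - 2.8 = 0.84

0.84 bits


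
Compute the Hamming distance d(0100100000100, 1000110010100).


Count differing positions: ^ ^ . . . ^ . . ^ . . . . = 4 differences

4


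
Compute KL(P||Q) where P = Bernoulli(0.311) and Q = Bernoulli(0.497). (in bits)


KL = p*log2(p/q) + (1-p)*log2((1-p)/(1-q)) = 0.311*log2(0.311/0.497) + 0.689*log2(0.689/0.503) = 0.1024

0.1024 bits


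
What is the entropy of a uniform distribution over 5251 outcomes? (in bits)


H = log2(n) = log2(5251) = 12.3584

12.3584 bits


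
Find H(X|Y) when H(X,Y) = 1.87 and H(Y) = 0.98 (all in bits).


H(X|Y) = H(X,Y) - H(Y) = 1.87 - 0.98 = 0.89

0.89 bits


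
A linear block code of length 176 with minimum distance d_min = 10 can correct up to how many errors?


Correction capability = floor((d-1)/2) = floor((10-1)/2) = 4

4 errors


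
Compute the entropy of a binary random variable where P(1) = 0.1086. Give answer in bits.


H = -p*log2(p) - (1-p)*log2(1-p). -0.1086*log2(0.1086) = 0.347835; -0.8914*log2(0.8914) = 0.147843. H = 0.347835 + 0.147843 = 0.4957

0.4957 bits


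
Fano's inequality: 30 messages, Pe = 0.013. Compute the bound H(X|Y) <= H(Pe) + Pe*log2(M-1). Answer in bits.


H(Pe) = -Pe*log2(Pe) - (1-Pe)*log2(1-Pe) = -0.013*log2(0.013) - 0.987*log2(0.987) = 0.081449 + 0.018633 = 0.1001. Pe*log2(M-1) = 0.013*log2(29) = 0.063154. Bound = H(Pe) + Pe*log2(M-1) = 0.081449 + 0.018633 + 0.063154 = 0.1632

0.1632 bits


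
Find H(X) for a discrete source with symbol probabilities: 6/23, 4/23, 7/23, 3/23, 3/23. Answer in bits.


H = -sum(p_i * log2(p_i)). Terms: -(6/23)*log2(6/23) = 0.505722; -(4/23)*log2(4/23) = 0.438880; -(7/23)*log2(7/23) = 0.522324; -(3/23)*log2(3/23) = 0.383296; -(3/23)*log2(3/23) = 0.383296. H = 0.505722 + 0.438880 + 0.522324 + 0.383296 + 0.383296 = 2.2335

2.2335 bits


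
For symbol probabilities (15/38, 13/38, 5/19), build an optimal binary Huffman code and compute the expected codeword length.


Huffman construction (repeatedly merge the two least-probable nodes; each merge adds 1 bit to every symbol beneath it): 5/19 + 13/38 = 23/38; 15/38 + 23/38 = 1. Resulting codeword lengths (in the order the probabilities were given): (1, 2, 2). L_avg = sum(p_i * l_i) = 15/38*1 + 13/38*2 + 5/19*2 = 61/38 = 1.6053

1.6053 bits


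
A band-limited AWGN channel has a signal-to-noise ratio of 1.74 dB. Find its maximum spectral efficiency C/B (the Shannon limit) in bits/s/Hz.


SNR_linear = 10^(1.74/10) = 1.4928; C/B = log2(1 + SNR_linear) = log2(1 + 1.4928) = 1.3178

1.3178 bits/s/Hz


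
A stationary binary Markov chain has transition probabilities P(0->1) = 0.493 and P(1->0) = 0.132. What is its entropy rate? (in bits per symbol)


Stationary distribution: pi_0 = p10/(p01+p10) = 0.2112, pi_1 = 0.7888. Entropy rate H' = pi_0*H(p01) + pi_1*H(p10) = 0.2112*0.9999 + 0.7888*0.5629 = 0.6552

0.6552 bits/symbol


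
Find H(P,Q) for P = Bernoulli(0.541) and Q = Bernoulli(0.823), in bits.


H(P,Q) = -p*log2(q) - (1-p)*log2(1-q). -0.541*log2(0.823) = 0.152040; -0.459*log2(0.177) = 1.146664. H(P,Q) = 0.152040 + 1.146664 = 1.2987

1.2987 bits


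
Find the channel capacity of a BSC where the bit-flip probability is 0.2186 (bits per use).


H(p) = -p*log2(p) - (1-p)*log2(1-p) = -0.2186*log2(0.2186) - 0.7814*log2(0.7814) = 0.479529 + 0.278074 = 0.7576. C = 1 - H(p) = 1 - 0.7576 = 0.2424

0.2424 bits


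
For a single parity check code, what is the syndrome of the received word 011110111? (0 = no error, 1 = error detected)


Syndrome = XOR of all bits = 0 XOR 1 XOR 1 XOR 1 XOR 1 XOR 0 XOR 1 XOR 1 XOR 1 = 1

1


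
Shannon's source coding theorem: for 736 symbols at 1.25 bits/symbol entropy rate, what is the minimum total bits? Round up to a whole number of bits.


Minimum bits >= n * H = 736 * 1.25 = 920.0, rounded up to a whole number of bits = 920

920 bits


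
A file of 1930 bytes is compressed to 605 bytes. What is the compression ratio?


Ratio = original / compressed = 1930 / 605 = 3.1901

3.1901


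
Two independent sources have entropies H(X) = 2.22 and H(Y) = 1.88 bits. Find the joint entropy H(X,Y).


For independent variables, H(X,Y) = H(X) + H(Y) = 2.22 + 1.88 = 4.1

4.1 bits


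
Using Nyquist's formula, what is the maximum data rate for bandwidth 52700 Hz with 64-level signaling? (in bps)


Rate = 2 * B * log2(M) = 2 * 52700 * 6.0 = 632400.0

632400.0 bps


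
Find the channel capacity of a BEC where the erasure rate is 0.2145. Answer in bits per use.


C = 1 - epsilon = 1 - 0.2145 = 0.7855

0.7855 bits


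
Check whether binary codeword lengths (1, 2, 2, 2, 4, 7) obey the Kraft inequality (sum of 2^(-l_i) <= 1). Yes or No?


Kraft sum = sum(2^(-l_i)) = 1.3203, need <= 1. Result: violated (a binary prefix-free code with these lengths cannot exist)

No


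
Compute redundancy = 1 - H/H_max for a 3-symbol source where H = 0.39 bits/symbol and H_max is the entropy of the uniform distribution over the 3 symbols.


H_max = log2(K) = log2(3) = 1.585 bits/symbol. Redundancy = 1 - H/H_max = 1 - 0.39/1.585 = 1 - 0.2461 = 0.7539

0.7539


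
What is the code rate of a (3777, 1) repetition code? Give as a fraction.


Rate = k/n = 1/3777

1/3777


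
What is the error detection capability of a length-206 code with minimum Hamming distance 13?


Detection capability = d_min - 1 = 13 - 1 = 12

12 errors


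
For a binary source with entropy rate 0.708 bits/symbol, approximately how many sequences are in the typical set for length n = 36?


log2|A_typical| = nH = 36 * 0.708 = 25.488, so |A_typical| ~ 2^25.488 = 4.706e+07

4.706e+07


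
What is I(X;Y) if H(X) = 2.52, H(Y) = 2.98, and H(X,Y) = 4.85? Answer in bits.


I(X;Y) = H(X) + H(Y) - H(X,Y) = 2.52 + 2.98 - 4.85 = 0.65

0.65 bits


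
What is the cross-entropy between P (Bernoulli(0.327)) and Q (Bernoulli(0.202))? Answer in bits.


H(P,Q) = -p*log2(q) - (1-p)*log2(1-q). -0.327*log2(0.202) = 0.754576; -0.673*log2(0.798) = 0.219088. H(P,Q) = 0.754576 + 0.219088 = 0.9737

0.9737 bits


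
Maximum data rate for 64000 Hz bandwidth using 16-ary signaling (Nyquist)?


Rate = 2 * B * log2(M) = 2 * 64000 * 4.0 = 512000.0

512000.0 bps


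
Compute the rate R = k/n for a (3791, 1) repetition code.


Rate = k/n = 1/3791

1/3791


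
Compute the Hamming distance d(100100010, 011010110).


Count differing positions: ^ ^ ^ ^ ^ . ^ . . = 6 differences

6


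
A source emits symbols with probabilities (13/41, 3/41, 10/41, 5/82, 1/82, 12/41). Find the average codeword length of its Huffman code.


Huffman construction (repeatedly merge the two least-probable nodes; each merge adds 1 bit to every symbol beneath it): 1/82 + 5/82 = 3/41; 3/41 + 3/41 = 6/41; 6/41 + 10/41 = 16/41; 12/41 + 13/41 = 25/41; 16/41 + 25/41 = 1. Resulting codeword lengths (in the order the probabilities were given): (2, 3, 2, 4, 4, 2). L_avg = sum(p_i * l_i) = 13/41*2 + 3/41*3 + 10/41*2 + 5/82*4 + 1/82*4 + 12/41*2 = 91/41 = 2.2195

2.2195 bits


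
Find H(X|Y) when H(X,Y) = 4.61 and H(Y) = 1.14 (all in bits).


H(X|Y) = H(X,Y) - H(Y) = 4.61 - 1.14 = 3.47

3.47 bits


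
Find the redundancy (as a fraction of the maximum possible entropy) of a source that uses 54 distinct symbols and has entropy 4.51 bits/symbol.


H_max = log2(K) = log2(54) = 5.7549 bits/symbol. Redundancy = 1 - H/H_max = 1 - 4.51/5.7549 = 1 - 0.7837 = 0.2163

0.2163


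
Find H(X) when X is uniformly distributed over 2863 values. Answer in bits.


H = log2(n) = log2(2863) = 11.4833

11.4833 bits


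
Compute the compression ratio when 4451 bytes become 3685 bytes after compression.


Ratio = original / compressed = 4451 / 3685 = 1.2079

1.2079


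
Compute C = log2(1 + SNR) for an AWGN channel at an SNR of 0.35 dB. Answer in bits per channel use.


SNR_linear = 10^(0.35/10) = 1.0839; C = log2(1 + SNR_linear) = log2(1 + 1.0839) = 1.0593

1.0593 bits/channel use


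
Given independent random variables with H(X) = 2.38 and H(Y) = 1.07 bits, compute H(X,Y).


For independent variables, H(X,Y) = H(X) + H(Y) = 2.38 + 1.07 = 3.45

3.45 bits


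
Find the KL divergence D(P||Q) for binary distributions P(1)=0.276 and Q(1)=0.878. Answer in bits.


KL = p*log2(p/q) + (1-p)*log2((1-p)/(1-q)) = 0.276*log2(0.276/0.878) + 0.724*log2(0.724/0.122) = 1.3992

1.3992 bits


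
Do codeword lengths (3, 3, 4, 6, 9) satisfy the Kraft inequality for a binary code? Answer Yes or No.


Kraft sum = sum(2^(-l_i)) = 0.3301, need <= 1. Result: satisfied (a binary prefix-free code with these lengths exists)

Yes


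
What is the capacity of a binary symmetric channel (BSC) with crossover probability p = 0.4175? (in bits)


H(p) = -p*log2(p) - (1-p)*log2(1-p) = -0.4175*log2(0.4175) - 0.5825*log2(0.5825) = 0.526113 + 0.454158 = 0.9803. C = 1 - H(p) = 1 - 0.9803 = 0.0197

0.0197 bits


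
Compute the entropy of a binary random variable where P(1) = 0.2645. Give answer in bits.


H = -p*log2(p) - (1-p)*log2(1-p). -0.2645*log2(0.2645) = 0.507486; -0.7355*log2(0.7355) = 0.325976. H = 0.507486 + 0.325976 = 0.8335

0.8335 bits


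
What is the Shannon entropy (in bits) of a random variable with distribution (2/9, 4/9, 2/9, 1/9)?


H = -sum(p_i * log2(p_i)). Terms: -(2/9)*log2(2/9) = 0.482206; -(4/9)*log2(4/9) = 0.519967; -(2/9)*log2(2/9) = 0.482206; -(1/9)*log2(1/9) = 0.352214. H = 0.482206 + 0.519967 + 0.482206 + 0.352214 = 1.8366

1.8366 bits


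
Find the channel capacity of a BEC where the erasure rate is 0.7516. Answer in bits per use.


C = 1 - epsilon = 1 - 0.7516 = 0.2484

0.2484 bits


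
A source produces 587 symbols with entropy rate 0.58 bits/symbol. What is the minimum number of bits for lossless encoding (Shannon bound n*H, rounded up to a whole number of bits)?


Minimum bits >= n * H = 587 * 0.58 = 340.46, rounded up to a whole number of bits = 341

341 bits


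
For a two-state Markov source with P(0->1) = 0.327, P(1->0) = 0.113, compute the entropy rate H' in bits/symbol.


Stationary distribution: pi_0 = p10/(p01+p10) = 0.2568, pi_1 = 0.7432. Entropy rate H' = pi_0*H(p01) + pi_1*H(p10) = 0.2568*0.9118 + 0.7432*0.5089 = 0.6124

0.6124 bits/symbol


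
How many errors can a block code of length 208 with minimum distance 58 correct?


Correction capability = floor((d-1)/2) = floor((58-1)/2) = 28

28 errors


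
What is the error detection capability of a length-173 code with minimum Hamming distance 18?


Detection capability = d_min - 1 = 18 - 1 = 17

17 errors


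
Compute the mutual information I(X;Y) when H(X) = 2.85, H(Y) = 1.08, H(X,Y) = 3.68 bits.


I(X;Y) = H(X) + H(Y) - H(X,Y) = 2.85 + 1.08 - 3.68 = 0.25

0.25 bits


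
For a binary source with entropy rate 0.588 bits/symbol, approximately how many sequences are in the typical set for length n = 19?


log2|A_typical| = nH = 19 * 0.588 = 11.172, so |A_typical| ~ 2^11.172 = 2.307e+03

2.307e+03


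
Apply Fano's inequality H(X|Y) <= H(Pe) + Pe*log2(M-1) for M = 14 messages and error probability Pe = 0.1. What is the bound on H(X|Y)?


H(Pe) = -Pe*log2(Pe) - (1-Pe)*log2(1-Pe) = -0.1*log2(0.1) - 0.9*log2(0.9) = 0.332193 + 0.136803 = 0.469. Pe*log2(M-1) = 0.1*log2(13) = 0.370044. Bound = H(Pe) + Pe*log2(M-1) = 0.332193 + 0.136803 + 0.370044 = 0.839

0.839 bits


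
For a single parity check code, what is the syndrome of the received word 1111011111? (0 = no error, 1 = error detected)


Syndrome = XOR of all bits = 1 XOR 1 XOR 1 XOR 1 XOR 0 XOR 1 XOR 1 XOR 1 XOR 1 XOR 1 = 1

1


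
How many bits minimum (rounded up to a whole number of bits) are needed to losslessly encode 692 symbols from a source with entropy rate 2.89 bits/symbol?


Minimum bits >= n * H = 692 * 2.89 = 1999.88, rounded up to a whole number of bits = 2000

2000 bits


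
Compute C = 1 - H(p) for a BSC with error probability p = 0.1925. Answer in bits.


H(p) = -p*log2(p) - (1-p)*log2(1-p) = -0.1925*log2(0.1925) - 0.8075*log2(0.8075) = 0.457586 + 0.249086 = 0.7067. C = 1 - H(p) = 1 - 0.7067 = 0.2933

0.2933 bits


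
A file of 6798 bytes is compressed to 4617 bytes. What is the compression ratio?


Ratio = original / compressed = 6798 / 4617 = 1.4724

1.4724


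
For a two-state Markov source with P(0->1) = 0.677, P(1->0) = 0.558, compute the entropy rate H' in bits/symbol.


Stationary distribution: pi_0 = p10/(p01+p10) = 0.4518, pi_1 = 0.5482. Entropy rate H' = pi_0*H(p01) + pi_1*H(p10) = 0.4518*0.9076 + 0.5482*0.9903 = 0.9529

0.9529 bits/symbol


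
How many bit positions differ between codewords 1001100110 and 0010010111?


Count differing positions: ^ . ^ ^ ^ ^ . . . ^ = 6 differences

6


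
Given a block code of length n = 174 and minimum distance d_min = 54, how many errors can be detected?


Detection capability = d_min - 1 = 54 - 1 = 53

53 errors


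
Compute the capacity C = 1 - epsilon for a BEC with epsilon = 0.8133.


C = 1 - epsilon = 1 - 0.8133 = 0.1867

0.1867 bits


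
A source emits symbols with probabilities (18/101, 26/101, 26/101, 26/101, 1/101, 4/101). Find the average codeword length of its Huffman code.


Huffman construction (repeatedly merge the two least-probable nodes; each merge adds 1 bit to every symbol beneath it): 1/101 + 4/101 = 5/101; 5/101 + 18/101 = 23/101; 23/101 + 26/101 = 49/101; 26/101 + 26/101 = 52/101; 49/101 + 52/101 = 1. Resulting codeword lengths (in the order the probabilities were given): (3, 2, 2, 2, 4, 4). L_avg = sum(p_i * l_i) = 18/101*3 + 26/101*2 + 26/101*2 + 26/101*2 + 1/101*4 + 4/101*4 = 230/101 = 2.2772

2.2772 bits


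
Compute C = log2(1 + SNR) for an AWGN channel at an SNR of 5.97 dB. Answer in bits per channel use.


SNR_linear = 10^(5.97/10) = 3.9537; C = log2(1 + SNR_linear) = log2(1 + 3.9537) = 2.3085

2.3085 bits/channel use


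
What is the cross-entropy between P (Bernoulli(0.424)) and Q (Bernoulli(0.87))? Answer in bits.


H(P,Q) = -p*log2(q) - (1-p)*log2(1-q). -0.424*log2(0.87) = 0.085187; -0.576*log2(0.13) = 1.695408. H(P,Q) = 0.085187 + 1.695408 = 1.7806

1.7806 bits


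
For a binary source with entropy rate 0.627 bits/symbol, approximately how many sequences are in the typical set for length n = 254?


log2|A_typical| = nH = 254 * 0.627 = 159.258, so |A_typical| ~ 2^159.258 = 8.738e+47

8.738e+47


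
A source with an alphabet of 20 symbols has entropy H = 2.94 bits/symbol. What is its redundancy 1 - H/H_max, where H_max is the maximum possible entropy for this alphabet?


H_max = log2(K) = log2(20) = 4.3219 bits/symbol. Redundancy = 1 - H/H_max = 1 - 2.94/4.3219 = 1 - 0.6803 = 0.3197

0.3197


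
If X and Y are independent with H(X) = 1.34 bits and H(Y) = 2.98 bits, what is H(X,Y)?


For independent variables, H(X,Y) = H(X) + H(Y) = 1.34 + 2.98 = 4.32

4.32 bits


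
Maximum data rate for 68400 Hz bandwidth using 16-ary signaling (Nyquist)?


Rate = 2 * B * log2(M) = 2 * 68400 * 4.0 = 547200.0

547200.0 bps


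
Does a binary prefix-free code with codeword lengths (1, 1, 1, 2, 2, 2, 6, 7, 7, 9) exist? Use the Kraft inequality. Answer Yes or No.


Kraft sum = sum(2^(-l_i)) = 2.2832, need <= 1. Result: violated (a binary prefix-free code with these lengths cannot exist)

No


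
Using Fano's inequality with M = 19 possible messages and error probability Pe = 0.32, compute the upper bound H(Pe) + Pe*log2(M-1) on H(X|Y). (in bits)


H(Pe) = -Pe*log2(Pe) - (1-Pe)*log2(1-Pe) = -0.32*log2(0.32) - 0.68*log2(0.68) = 0.526034 + 0.378347 = 0.9044. Pe*log2(M-1) = 0.32*log2(18) = 1.334376. Bound = H(Pe) + Pe*log2(M-1) = 0.526034 + 0.378347 + 1.334376 = 2.2388

2.2388 bits


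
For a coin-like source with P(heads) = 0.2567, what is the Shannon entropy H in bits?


H = -p*log2(p) - (1-p)*log2(1-p). -0.2567*log2(0.2567) = 0.503606; -0.7433*log2(0.7433) = 0.318120. H = 0.503606 + 0.318120 = 0.8217

0.8217 bits


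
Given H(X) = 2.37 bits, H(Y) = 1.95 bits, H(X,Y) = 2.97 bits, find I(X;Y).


I(X;Y) = H(X) + H(Y) - H(X,Y) = 2.37 + 1.95 - 2.97 = 1.35

1.35 bits
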